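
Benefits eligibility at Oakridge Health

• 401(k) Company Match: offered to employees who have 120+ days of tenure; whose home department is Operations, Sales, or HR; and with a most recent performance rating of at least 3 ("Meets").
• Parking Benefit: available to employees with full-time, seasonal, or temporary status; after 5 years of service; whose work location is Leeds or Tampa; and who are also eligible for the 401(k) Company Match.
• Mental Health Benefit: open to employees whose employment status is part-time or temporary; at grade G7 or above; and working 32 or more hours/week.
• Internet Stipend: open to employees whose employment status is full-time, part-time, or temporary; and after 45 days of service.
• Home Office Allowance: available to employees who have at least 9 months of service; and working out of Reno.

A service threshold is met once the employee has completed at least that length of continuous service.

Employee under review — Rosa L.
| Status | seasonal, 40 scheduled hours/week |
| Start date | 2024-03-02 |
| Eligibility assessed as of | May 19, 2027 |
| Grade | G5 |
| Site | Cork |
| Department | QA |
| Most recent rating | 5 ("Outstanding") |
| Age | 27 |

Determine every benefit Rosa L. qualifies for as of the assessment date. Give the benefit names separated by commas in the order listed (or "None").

Service from 2024-03-02 to May 19, 2027: 1173 days.
401(k) Company Match — service 1173 days ≥ 120 days ✓; dept QA ✗ → not eligible.
Parking Benefit — status seasonal ✓; service 1173 days < 5 years (≈1825 days) ✗ → not eligible.
Mental Health Benefit — status seasonal ✗ (requires part-time or temporary) → not eligible.
Internet Stipend — status seasonal ✗ (requires full-time, part-time, or temporary) → not eligible.
Home Office Allowance — service 1173 days ≥ 9 months (≈270 days) ✓; site Cork ✗ (not Reno) → not eligible.

None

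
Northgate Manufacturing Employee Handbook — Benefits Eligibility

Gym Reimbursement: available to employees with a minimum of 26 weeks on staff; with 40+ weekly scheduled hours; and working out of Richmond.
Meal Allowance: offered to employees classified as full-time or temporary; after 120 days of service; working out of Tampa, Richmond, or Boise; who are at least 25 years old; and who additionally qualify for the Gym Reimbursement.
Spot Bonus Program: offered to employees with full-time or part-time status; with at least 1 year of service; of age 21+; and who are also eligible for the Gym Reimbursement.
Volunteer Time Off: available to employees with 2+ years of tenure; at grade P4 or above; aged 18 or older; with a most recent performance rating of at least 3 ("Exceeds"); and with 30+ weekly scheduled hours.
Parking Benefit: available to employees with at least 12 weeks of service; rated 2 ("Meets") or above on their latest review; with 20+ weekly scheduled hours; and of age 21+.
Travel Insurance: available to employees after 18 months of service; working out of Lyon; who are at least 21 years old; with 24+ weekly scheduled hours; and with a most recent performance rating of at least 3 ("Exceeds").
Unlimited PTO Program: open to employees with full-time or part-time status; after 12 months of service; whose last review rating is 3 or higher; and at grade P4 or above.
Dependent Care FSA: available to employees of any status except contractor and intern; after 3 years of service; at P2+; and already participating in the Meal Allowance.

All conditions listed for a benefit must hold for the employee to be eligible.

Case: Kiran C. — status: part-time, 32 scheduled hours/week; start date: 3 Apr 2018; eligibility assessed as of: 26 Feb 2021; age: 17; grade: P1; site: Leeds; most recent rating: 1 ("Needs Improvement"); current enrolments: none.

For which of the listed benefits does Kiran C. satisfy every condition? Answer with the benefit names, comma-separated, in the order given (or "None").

Service from 3 Apr 2018 to 26 Feb 2021: 1060 days.
Gym Reimbursement — service 1060 days ≥ 26 weeks (≈182 days) ✓; 32 hrs/wk < 40 ✗ → not eligible.
Meal Allowance — status part-time ✗ (requires full-time or temporary) → not eligible.
Spot Bonus Program — status part-time ✓; service 1060 days ≥ 1 year (≈365 days) ✓; age 17 < 21 ✗ → not eligible.
Volunteer Time Off — service 1060 days ≥ 2 years (≈730 days) ✓; grade P1 < P4 ✗ → not eligible.
Parking Benefit — service 1060 days ≥ 12 weeks (≈84 days) ✓; rating 1 < 2 ✗ → not eligible.
Travel Insurance — service 1060 days ≥ 18 months (≈540 days) ✓; site Leeds ✗ (not Lyon) → not eligible.
Unlimited PTO Program — status part-time ✓; service 1060 days ≥ 12 months (≈360 days) ✓; rating 1 < 3 ✗ → not eligible.
Dependent Care FSA — status part-time ✓ (not excluded); service 1060 days < 3 years (≈1095 days) ✗ → not eligible.

None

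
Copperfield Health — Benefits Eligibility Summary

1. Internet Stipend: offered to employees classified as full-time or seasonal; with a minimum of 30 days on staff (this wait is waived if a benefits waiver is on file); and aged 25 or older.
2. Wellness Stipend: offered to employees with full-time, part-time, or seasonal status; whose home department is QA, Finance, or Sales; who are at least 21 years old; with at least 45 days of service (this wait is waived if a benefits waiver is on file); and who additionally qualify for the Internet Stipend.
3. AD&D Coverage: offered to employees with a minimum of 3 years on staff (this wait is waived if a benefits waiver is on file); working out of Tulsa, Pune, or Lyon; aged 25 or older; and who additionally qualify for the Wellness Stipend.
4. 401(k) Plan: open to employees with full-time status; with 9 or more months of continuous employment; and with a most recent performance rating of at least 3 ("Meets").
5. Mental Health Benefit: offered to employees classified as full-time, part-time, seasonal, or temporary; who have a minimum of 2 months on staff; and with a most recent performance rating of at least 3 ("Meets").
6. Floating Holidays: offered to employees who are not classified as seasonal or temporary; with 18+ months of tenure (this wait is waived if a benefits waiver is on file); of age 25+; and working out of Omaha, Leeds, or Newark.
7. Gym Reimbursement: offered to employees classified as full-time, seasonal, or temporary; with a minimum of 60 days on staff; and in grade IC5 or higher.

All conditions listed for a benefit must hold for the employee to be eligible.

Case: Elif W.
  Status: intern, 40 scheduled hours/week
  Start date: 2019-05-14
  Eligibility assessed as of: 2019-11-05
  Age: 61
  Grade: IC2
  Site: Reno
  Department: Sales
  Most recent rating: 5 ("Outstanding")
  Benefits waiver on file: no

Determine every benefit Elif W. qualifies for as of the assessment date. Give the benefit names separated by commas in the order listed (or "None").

None

Service from 2019-05-14 to 2019-11-05: 175 days.
Internet Stipend — status intern ✗ (requires full-time or seasonal) → not eligible.
Wellness Stipend — status intern ✗ (requires full-time, part-time, or seasonal) → not eligible.
AD&D Coverage — no waiver, service 175 days < 3 years (≈1095 days) ✗ → not eligible.
401(k) Plan — status intern ✗ (requires full-time) → not eligible.
Mental Health Benefit — status intern ✗ (requires full-time, part-time, seasonal, or temporary) → not eligible.
Floating Holidays — status intern ✓ (not excluded); no waiver, service 175 days < 18 months (≈540 days) ✗ → not eligible.
Gym Reimbursement — status intern ✗ (requires full-time, seasonal, or temporary) → not eligible.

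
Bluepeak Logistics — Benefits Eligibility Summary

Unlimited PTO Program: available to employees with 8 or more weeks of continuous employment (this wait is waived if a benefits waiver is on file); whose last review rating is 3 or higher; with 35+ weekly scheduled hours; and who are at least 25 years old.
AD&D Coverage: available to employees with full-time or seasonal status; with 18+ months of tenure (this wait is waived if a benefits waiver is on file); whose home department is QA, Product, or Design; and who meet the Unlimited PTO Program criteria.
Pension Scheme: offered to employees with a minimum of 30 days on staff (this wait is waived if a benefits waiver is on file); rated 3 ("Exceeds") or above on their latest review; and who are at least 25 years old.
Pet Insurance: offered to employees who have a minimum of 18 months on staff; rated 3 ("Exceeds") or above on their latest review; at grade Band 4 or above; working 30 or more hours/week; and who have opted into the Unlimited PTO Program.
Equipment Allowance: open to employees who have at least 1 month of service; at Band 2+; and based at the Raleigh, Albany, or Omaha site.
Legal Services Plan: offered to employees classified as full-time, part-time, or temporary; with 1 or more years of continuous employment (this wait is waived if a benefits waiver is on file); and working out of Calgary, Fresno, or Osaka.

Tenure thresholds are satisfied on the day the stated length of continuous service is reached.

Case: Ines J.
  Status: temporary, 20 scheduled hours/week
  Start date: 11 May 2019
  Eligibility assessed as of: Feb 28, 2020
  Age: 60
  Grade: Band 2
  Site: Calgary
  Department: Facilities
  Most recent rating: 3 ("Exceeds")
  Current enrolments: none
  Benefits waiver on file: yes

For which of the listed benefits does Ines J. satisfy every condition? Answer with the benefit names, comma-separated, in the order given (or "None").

Service from 11 May 2019 to Feb 28, 2020: 293 days.
Unlimited PTO Program — benefits waiver on file ✓; rating 3 ≥ 3 ✓; 20 hrs/wk < 35 ✗ → not eligible.
AD&D Coverage — status temporary ✗ (requires full-time or seasonal) → not eligible.
Pension Scheme — benefits waiver on file ✓; rating 3 ≥ 3 ✓; age 60 ≥ 25 ✓ → eligible.
Pet Insurance — service 293 days < 18 months (≈540 days) ✗ → not eligible.
Equipment Allowance — service 293 days ≥ 1 month (≈30 days) ✓; grade Band 2 ≥ Band 2 ✓; site Calgary ✗ (not Raleigh, Albany, or Omaha) → not eligible.
Legal Services Plan — status temporary ✓; benefits waiver on file ✓; site Calgary ✓ → eligible.

Pension Scheme, Legal Services Plan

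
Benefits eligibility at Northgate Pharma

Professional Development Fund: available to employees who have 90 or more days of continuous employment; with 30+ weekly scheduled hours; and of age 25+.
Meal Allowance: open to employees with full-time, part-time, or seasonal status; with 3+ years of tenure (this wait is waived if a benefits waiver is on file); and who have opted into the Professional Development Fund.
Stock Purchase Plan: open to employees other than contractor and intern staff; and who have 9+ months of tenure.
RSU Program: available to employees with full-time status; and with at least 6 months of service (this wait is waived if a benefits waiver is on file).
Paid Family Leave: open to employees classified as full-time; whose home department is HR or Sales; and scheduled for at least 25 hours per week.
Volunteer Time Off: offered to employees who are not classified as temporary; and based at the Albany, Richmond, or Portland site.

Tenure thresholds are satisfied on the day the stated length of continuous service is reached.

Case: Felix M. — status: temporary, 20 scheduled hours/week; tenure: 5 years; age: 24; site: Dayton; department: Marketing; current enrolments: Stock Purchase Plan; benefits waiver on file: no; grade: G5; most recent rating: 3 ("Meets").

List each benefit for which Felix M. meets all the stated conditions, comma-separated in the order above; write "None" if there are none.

Professional Development Fund — service 5 years ≥ 90 days ✓; 20 hrs/wk < 30 ✗ → not eligible.
Meal Allowance — status temporary ✗ (requires full-time, part-time, or seasonal) → not eligible.
Stock Purchase Plan — status temporary ✓ (not excluded); service 5 years ≥ 9 months (≈270 days) ✓ → eligible.
RSU Program — status temporary ✗ (requires full-time) → not eligible.
Paid Family Leave — status temporary ✗ (requires full-time) → not eligible.
Volunteer Time Off — status temporary ✗ (excluded) → not eligible.

Stock Purchase Plan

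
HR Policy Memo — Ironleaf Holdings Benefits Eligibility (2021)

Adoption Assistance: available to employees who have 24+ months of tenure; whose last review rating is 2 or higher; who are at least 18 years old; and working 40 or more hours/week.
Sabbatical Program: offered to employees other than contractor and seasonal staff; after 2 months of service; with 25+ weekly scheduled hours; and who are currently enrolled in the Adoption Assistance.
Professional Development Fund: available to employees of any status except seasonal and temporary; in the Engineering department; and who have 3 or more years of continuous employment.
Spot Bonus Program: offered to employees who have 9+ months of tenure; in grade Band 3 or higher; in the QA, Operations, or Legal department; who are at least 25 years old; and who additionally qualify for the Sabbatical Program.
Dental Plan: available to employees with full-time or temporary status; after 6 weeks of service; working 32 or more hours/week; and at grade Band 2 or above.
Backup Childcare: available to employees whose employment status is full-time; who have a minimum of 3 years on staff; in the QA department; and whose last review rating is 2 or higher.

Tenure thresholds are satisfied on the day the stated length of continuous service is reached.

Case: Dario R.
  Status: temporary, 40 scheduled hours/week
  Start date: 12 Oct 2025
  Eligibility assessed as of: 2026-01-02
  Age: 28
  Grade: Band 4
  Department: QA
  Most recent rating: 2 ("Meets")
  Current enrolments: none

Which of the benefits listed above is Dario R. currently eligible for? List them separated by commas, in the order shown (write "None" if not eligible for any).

Dental Plan

Service from 12 Oct 2025 to 2026-01-02: 82 days.
Adoption Assistance — service 82 days < 24 months (≈720 days) ✗ → not eligible.
Sabbatical Program — status temporary ✓ (not excluded); service 82 days ≥ 2 months (≈60 days) ✓; 40 hrs/wk ≥ 25 ✓; not enrolled in Adoption Assistance ✗ → not eligible.
Professional Development Fund — status temporary ✗ (excluded) → not eligible.
Spot Bonus Program — service 82 days < 9 months (≈270 days) ✗ → not eligible.
Dental Plan — status temporary ✓; service 82 days ≥ 6 weeks (≈42 days) ✓; 40 hrs/wk ≥ 32 ✓; grade Band 4 ≥ Band 2 ✓ → eligible.
Backup Childcare — status temporary ✗ (requires full-time) → not eligible.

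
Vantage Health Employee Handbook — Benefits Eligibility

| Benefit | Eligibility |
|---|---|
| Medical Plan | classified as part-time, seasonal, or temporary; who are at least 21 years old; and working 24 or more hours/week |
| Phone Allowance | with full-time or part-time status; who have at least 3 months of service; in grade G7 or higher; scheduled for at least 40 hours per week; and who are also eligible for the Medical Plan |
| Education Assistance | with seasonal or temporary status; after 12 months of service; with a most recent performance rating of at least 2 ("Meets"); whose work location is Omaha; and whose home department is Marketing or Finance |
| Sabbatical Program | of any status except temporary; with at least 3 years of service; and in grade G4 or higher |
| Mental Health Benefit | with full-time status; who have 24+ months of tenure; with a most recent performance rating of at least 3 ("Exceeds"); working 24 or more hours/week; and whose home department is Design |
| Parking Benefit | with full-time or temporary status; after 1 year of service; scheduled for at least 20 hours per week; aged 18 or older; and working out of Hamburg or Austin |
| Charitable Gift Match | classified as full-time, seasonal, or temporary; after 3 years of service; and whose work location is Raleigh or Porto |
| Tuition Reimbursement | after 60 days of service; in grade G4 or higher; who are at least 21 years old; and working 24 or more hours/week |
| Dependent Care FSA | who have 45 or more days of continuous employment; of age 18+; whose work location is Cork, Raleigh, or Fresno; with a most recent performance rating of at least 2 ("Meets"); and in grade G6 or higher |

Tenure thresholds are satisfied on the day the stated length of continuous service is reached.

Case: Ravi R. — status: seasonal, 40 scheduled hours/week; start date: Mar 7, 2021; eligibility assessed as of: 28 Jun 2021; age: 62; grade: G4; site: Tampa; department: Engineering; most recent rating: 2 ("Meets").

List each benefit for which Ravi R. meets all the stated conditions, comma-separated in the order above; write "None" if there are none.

Service from Mar 7, 2021 to 28 Jun 2021: 113 days.
Medical Plan — status seasonal ✓; age 62 ≥ 21 ✓; 40 hrs/wk ≥ 24 ✓ → eligible.
Phone Allowance — status seasonal ✗ (requires full-time or part-time) → not eligible.
Education Assistance — status seasonal ✓; service 113 days < 12 months (≈360 days) ✗ → not eligible.
Sabbatical Program — status seasonal ✓ (not excluded); service 113 days < 3 years (≈1095 days) ✗ → not eligible.
Mental Health Benefit — status seasonal ✗ (requires full-time) → not eligible.
Parking Benefit — status seasonal ✗ (requires full-time or temporary) → not eligible.
Charitable Gift Match — status seasonal ✓; service 113 days < 3 years (≈1095 days) ✗ → not eligible.
Tuition Reimbursement — service 113 days ≥ 60 days ✓; grade G4 ≥ G4 ✓; age 62 ≥ 21 ✓; 40 hrs/wk ≥ 24 ✓ → eligible.
Dependent Care FSA — service 113 days ≥ 45 days ✓; age 62 ≥ 18 ✓; site Tampa ✗ (not Cork, Raleigh, or Fresno) → not eligible.

Medical Plan, Tuition Reimbursement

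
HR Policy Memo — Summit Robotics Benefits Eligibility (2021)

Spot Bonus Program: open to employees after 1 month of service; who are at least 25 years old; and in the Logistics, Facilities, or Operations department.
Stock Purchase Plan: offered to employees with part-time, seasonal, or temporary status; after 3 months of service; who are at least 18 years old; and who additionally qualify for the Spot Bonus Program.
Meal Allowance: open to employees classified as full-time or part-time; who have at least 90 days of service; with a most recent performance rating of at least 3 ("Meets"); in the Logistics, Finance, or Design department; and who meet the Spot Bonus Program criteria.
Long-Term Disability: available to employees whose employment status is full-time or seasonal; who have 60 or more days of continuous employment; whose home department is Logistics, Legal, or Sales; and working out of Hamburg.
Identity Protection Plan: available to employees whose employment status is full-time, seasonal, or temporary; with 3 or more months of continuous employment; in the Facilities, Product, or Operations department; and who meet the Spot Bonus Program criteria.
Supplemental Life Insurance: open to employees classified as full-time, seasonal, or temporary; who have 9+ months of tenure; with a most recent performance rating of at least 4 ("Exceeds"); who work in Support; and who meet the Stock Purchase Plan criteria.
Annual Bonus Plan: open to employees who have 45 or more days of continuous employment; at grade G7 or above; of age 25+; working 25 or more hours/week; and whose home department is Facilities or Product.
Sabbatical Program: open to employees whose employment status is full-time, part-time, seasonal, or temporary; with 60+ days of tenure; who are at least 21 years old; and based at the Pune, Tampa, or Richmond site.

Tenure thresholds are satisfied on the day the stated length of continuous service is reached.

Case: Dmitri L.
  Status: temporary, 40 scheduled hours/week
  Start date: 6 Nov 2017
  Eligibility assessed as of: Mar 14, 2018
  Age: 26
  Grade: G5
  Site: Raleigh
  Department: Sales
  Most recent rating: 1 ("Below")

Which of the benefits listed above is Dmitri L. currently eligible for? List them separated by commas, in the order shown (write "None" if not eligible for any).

Service from 6 Nov 2017 to Mar 14, 2018: 128 days.
Spot Bonus Program — service 128 days ≥ 1 month (≈30 days) ✓; age 26 ≥ 25 ✓; dept Sales ✗ → not eligible.
Stock Purchase Plan — status temporary ✓; service 128 days ≥ 3 months (≈90 days) ✓; age 26 ≥ 18 ✓; not eligible for Spot Bonus Program ✗ → not eligible.
Meal Allowance — status temporary ✗ (requires full-time or part-time) → not eligible.
Long-Term Disability — status temporary ✗ (requires full-time or seasonal) → not eligible.
Identity Protection Plan — status temporary ✓; service 128 days ≥ 3 months (≈90 days) ✓; dept Sales ✗ → not eligible.
Supplemental Life Insurance — status temporary ✓; service 128 days < 9 months (≈270 days) ✗ → not eligible.
Annual Bonus Plan — service 128 days ≥ 45 days ✓; grade G5 < G7 ✗ → not eligible.
Sabbatical Program — status temporary ✓; service 128 days ≥ 60 days ✓; age 26 ≥ 21 ✓; site Raleigh ✗ (not Pune, Tampa, or Richmond) → not eligible.

None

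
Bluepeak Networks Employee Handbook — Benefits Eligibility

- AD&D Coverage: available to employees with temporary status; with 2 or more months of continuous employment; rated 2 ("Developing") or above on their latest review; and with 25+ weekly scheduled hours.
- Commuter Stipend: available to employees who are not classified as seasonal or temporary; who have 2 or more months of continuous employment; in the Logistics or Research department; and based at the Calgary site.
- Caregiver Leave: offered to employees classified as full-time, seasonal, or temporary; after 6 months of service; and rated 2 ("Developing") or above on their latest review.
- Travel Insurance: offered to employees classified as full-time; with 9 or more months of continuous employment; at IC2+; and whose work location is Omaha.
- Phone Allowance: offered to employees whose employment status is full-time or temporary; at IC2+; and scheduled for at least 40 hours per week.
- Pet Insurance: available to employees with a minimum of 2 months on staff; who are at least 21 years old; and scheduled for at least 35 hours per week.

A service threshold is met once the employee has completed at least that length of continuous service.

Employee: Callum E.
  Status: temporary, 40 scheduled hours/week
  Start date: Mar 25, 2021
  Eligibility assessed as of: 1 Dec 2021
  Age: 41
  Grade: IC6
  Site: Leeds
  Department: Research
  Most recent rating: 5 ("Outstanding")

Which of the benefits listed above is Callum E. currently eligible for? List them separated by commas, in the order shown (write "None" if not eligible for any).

Service from Mar 25, 2021 to 1 Dec 2021: 251 days.
AD&D Coverage — status temporary ✓; service 251 days ≥ 2 months (≈60 days) ✓; rating 5 ≥ 2 ✓; 40 hrs/wk ≥ 25 ✓ → eligible.
Commuter Stipend — status temporary ✗ (excluded) → not eligible.
Caregiver Leave — status temporary ✓; service 251 days ≥ 6 months (≈180 days) ✓; rating 5 ≥ 2 ✓ → eligible.
Travel Insurance — status temporary ✗ (requires full-time) → not eligible.
Phone Allowance — status temporary ✓; grade IC6 ≥ IC2 ✓; 40 hrs/wk ≥ 40 ✓ → eligible.
Pet Insurance — service 251 days ≥ 2 months (≈60 days) ✓; age 41 ≥ 21 ✓; 40 hrs/wk ≥ 35 ✓ → eligible.

AD&D Coverage, Caregiver Leave, Phone Allowance, Pet Insurance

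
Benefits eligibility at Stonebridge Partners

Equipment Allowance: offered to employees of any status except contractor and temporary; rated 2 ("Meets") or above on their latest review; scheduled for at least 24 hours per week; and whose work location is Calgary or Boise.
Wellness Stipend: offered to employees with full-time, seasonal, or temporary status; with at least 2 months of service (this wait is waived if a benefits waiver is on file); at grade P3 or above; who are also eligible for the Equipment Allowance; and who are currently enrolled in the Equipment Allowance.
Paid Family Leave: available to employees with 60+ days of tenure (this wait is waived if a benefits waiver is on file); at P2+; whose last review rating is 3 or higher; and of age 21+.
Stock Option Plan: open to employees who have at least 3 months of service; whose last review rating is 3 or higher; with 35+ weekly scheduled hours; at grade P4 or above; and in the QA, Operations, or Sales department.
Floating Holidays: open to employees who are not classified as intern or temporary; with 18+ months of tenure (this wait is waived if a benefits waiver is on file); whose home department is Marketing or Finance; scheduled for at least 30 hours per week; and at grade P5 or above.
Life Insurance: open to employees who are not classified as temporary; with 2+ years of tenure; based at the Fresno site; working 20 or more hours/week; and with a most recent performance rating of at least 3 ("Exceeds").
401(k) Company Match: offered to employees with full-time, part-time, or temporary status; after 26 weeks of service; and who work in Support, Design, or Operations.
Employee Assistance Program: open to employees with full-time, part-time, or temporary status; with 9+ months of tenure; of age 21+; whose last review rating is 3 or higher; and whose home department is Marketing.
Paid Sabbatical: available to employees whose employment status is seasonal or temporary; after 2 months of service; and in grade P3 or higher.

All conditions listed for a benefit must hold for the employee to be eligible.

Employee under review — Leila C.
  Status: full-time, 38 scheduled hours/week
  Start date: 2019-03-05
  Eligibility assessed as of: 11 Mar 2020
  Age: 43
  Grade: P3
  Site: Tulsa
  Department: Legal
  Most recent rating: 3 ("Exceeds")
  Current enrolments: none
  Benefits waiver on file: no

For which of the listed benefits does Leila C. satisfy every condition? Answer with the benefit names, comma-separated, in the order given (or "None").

Paid Family Leave

Service from 2019-03-05 to 11 Mar 2020: 372 days.
Equipment Allowance — status full-time ✓ (not excluded); rating 3 ≥ 2 ✓; 38 hrs/wk ≥ 24 ✓; site Tulsa ✗ (not Calgary or Boise) → not eligible.
Wellness Stipend — status full-time ✓; no waiver, service 372 days ≥ 2 months (≈60 days) ✓; grade P3 ≥ P3 ✓; not eligible for Equipment Allowance ✗ → not eligible.
Paid Family Leave — no waiver, service 372 days ≥ 60 days ✓; grade P3 ≥ P2 ✓; rating 3 ≥ 3 ✓; age 43 ≥ 21 ✓ → eligible.
Stock Option Plan — service 372 days ≥ 3 months (≈90 days) ✓; rating 3 ≥ 3 ✓; 38 hrs/wk ≥ 35 ✓; grade P3 < P4 ✗ → not eligible.
Floating Holidays — status full-time ✓ (not excluded); no waiver, service 372 days < 18 months (≈540 days) ✗ → not eligible.
Life Insurance — status full-time ✓ (not excluded); service 372 days < 2 years (≈730 days) ✗ → not eligible.
401(k) Company Match — status full-time ✓; service 372 days ≥ 26 weeks (≈182 days) ✓; dept Legal ✗ → not eligible.
Employee Assistance Program — status full-time ✓; service 372 days ≥ 9 months (≈270 days) ✓; age 43 ≥ 21 ✓; rating 3 ≥ 3 ✓; dept Legal ✗ → not eligible.
Paid Sabbatical — status full-time ✗ (requires seasonal or temporary) → not eligible.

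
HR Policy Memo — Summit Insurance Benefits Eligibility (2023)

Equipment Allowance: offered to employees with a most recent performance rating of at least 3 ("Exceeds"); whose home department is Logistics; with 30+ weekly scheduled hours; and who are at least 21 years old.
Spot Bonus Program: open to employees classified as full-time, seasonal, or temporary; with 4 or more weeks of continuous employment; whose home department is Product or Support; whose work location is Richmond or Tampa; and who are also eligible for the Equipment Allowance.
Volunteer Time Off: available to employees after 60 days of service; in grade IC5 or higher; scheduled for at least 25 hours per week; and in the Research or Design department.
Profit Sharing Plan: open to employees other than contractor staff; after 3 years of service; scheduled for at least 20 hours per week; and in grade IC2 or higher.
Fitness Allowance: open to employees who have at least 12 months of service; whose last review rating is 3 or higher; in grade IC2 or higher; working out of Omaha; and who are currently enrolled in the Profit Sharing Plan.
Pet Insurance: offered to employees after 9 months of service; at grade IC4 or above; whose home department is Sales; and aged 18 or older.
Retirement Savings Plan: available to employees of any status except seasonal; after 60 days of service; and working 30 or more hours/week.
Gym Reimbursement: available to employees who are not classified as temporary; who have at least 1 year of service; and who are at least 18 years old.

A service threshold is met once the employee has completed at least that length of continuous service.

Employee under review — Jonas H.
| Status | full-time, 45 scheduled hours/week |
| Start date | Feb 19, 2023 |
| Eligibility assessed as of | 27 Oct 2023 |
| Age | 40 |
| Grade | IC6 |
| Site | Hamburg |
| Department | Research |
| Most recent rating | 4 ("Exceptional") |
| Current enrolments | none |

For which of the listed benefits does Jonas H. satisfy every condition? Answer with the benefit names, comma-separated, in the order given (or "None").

Volunteer Time Off, Retirement Savings Plan

Service from Feb 19, 2023 to 27 Oct 2023: 250 days.
Equipment Allowance — rating 4 ≥ 3 ✓; dept Research ✗ → not eligible.
Spot Bonus Program — status full-time ✓; service 250 days ≥ 4 weeks (≈28 days) ✓; dept Research ✗ → not eligible.
Volunteer Time Off — service 250 days ≥ 60 days ✓; grade IC6 ≥ IC5 ✓; 45 hrs/wk ≥ 25 ✓; dept Research ✓ → eligible.
Profit Sharing Plan — status full-time ✓ (not excluded); service 250 days < 3 years (≈1095 days) ✗ → not eligible.
Fitness Allowance — service 250 days < 12 months (≈360 days) ✗ → not eligible.
Pet Insurance — service 250 days < 9 months (≈270 days) ✗ → not eligible.
Retirement Savings Plan — status full-time ✓ (not excluded); service 250 days ≥ 60 days ✓; 45 hrs/wk ≥ 30 ✓ → eligible.
Gym Reimbursement — status full-time ✓ (not excluded); service 250 days < 1 year (≈365 days) ✗ → not eligible.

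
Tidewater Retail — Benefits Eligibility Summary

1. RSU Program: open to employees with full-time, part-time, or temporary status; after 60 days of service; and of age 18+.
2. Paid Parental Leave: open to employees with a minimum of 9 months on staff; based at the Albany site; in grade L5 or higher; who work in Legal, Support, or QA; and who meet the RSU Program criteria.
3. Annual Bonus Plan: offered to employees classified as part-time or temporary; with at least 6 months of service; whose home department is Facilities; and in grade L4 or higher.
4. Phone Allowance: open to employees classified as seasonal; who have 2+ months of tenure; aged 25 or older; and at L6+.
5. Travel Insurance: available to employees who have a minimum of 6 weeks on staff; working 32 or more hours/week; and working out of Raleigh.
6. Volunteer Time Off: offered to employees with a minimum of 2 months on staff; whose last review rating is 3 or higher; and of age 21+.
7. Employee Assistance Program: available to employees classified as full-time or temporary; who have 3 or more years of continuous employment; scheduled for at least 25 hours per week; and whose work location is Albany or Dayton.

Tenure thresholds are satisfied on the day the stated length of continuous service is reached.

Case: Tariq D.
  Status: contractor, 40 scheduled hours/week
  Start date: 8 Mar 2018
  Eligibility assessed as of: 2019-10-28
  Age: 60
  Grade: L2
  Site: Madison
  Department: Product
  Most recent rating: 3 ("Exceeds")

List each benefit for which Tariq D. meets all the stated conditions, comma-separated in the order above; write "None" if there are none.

Service from 8 Mar 2018 to 2019-10-28: 599 days.
RSU Program — status contractor ✗ (requires full-time, part-time, or temporary) → not eligible.
Paid Parental Leave — service 599 days ≥ 9 months (≈270 days) ✓; site Madison ✗ (not Albany) → not eligible.
Annual Bonus Plan — status contractor ✗ (requires part-time or temporary) → not eligible.
Phone Allowance — status contractor ✗ (requires seasonal) → not eligible.
Travel Insurance — service 599 days ≥ 6 weeks (≈42 days) ✓; 40 hrs/wk ≥ 32 ✓; site Madison ✗ (not Raleigh) → not eligible.
Volunteer Time Off — service 599 days ≥ 2 months (≈60 days) ✓; rating 3 ≥ 3 ✓; age 60 ≥ 21 ✓ → eligible.
Employee Assistance Program — status contractor ✗ (requires full-time or temporary) → not eligible.

Volunteer Time Off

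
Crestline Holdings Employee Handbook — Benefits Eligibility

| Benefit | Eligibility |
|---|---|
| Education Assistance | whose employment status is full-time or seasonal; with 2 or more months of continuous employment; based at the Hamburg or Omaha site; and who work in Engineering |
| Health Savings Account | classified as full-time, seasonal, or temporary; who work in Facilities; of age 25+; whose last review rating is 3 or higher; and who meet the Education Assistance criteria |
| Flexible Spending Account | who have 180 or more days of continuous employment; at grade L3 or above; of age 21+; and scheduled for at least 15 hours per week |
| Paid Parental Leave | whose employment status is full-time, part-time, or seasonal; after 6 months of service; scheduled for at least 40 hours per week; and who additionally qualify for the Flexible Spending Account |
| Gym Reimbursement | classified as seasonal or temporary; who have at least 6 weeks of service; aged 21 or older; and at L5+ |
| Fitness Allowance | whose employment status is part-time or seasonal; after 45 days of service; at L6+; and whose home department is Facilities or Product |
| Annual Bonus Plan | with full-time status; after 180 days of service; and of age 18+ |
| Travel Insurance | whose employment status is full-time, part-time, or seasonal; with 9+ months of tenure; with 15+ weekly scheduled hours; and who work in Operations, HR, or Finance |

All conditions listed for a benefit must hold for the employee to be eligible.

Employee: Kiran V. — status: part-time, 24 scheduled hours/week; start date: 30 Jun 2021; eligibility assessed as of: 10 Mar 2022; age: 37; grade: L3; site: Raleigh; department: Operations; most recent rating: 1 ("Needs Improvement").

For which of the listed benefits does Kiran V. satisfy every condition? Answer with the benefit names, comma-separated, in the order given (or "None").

Service from 30 Jun 2021 to 10 Mar 2022: 253 days.
Education Assistance — status part-time ✗ (requires full-time or seasonal) → not eligible.
Health Savings Account — status part-time ✗ (requires full-time, seasonal, or temporary) → not eligible.
Flexible Spending Account — service 253 days ≥ 180 days ✓; grade L3 ≥ L3 ✓; age 37 ≥ 21 ✓; 24 hrs/wk ≥ 15 ✓ → eligible.
Paid Parental Leave — status part-time ✓; service 253 days ≥ 6 months (≈180 days) ✓; 24 hrs/wk < 40 ✗ → not eligible.
Gym Reimbursement — status part-time ✗ (requires seasonal or temporary) → not eligible.
Fitness Allowance — status part-time ✓; service 253 days ≥ 45 days ✓; grade L3 < L6 ✗ → not eligible.
Annual Bonus Plan — status part-time ✗ (requires full-time) → not eligible.
Travel Insurance — status part-time ✓; service 253 days < 9 months (≈270 days) ✗ → not eligible.

Flexible Spending Account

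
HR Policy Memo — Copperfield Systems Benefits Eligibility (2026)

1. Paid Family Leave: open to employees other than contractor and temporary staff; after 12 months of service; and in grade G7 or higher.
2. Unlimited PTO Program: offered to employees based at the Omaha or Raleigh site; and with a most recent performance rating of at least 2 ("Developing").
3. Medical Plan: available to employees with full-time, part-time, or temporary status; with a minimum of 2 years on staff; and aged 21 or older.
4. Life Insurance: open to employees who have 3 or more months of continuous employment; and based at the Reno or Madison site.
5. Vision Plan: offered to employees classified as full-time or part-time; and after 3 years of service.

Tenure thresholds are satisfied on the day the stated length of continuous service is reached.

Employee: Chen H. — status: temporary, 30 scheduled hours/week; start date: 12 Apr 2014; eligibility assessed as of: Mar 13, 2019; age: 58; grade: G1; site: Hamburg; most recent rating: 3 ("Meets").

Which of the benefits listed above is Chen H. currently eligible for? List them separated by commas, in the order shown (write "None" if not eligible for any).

Medical Plan

Service from 12 Apr 2014 to Mar 13, 2019: 1796 days.
Paid Family Leave — status temporary ✗ (excluded) → not eligible.
Unlimited PTO Program — site Hamburg ✗ (not Omaha or Raleigh) → not eligible.
Medical Plan — status temporary ✓; service 1796 days ≥ 2 years (≈730 days) ✓; age 58 ≥ 21 ✓ → eligible.
Life Insurance — service 1796 days ≥ 3 months (≈90 days) ✓; site Hamburg ✗ (not Reno or Madison) → not eligible.
Vision Plan — status temporary ✗ (requires full-time or part-time) → not eligible.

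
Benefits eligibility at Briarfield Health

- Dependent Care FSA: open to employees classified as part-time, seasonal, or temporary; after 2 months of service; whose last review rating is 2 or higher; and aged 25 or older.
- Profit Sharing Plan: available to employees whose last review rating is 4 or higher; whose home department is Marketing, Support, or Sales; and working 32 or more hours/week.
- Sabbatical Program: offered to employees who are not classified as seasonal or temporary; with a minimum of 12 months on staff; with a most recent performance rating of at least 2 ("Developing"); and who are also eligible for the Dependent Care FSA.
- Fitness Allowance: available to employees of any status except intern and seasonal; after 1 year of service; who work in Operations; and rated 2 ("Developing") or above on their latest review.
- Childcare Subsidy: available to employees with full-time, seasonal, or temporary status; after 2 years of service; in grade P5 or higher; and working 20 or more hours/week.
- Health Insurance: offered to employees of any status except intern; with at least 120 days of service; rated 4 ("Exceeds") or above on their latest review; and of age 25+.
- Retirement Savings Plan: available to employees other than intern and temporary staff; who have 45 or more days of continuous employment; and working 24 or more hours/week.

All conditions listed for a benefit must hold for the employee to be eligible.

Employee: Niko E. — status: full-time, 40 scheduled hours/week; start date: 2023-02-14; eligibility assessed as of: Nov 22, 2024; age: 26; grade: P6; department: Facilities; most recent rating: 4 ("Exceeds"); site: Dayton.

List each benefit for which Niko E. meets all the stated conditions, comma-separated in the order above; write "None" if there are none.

Health Insurance, Retirement Savings Plan

Service from 2023-02-14 to Nov 22, 2024: 647 days.
Dependent Care FSA — status full-time ✗ (requires part-time, seasonal, or temporary) → not eligible.
Profit Sharing Plan — rating 4 ≥ 4 ✓; dept Facilities ✗ → not eligible.
Sabbatical Program — status full-time ✓ (not excluded); service 647 days ≥ 12 months (≈360 days) ✓; rating 4 ≥ 2 ✓; not eligible for Dependent Care FSA ✗ → not eligible.
Fitness Allowance — status full-time ✓ (not excluded); service 647 days ≥ 1 year (≈365 days) ✓; dept Facilities ✗ → not eligible.
Childcare Subsidy — status full-time ✓; service 647 days < 2 years (≈730 days) ✗ → not eligible.
Health Insurance — status full-time ✓ (not excluded); service 647 days ≥ 120 days ✓; rating 4 ≥ 4 ✓; age 26 ≥ 25 ✓ → eligible.
Retirement Savings Plan — status full-time ✓ (not excluded); service 647 days ≥ 45 days ✓; 40 hrs/wk ≥ 24 ✓ → eligible.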